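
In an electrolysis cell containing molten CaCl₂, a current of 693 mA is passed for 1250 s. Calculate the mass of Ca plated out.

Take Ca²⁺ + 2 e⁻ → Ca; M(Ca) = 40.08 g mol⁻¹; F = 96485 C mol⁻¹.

Q = I·t = 0.6930 A × 1250.0 s = 866.2 C.
n(e⁻) = Q/F = 866.2 / 96485 = 0.008978 mol.
Ca²⁺ + 2 e⁻ → Ca, so n(Ca) = n(e⁻)/2 = 0.004489 mol.
m = n·M = 0.004489 × 40.08 = 0.180 g.

0.180 g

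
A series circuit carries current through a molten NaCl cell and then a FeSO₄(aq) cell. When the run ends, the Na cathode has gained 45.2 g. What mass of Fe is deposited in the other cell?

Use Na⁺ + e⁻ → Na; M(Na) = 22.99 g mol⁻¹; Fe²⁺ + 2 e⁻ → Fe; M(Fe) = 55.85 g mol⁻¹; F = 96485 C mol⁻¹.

n(Na) = 45.2 / 22.99 = 1.966 mol.
Since Na⁺ + e⁻ → Na, n(e⁻) passed = 1 × 1.966 = 1.966 mol.
Cells in series carry the same charge, so the same 1.966 mol of electrons passes through cell 2.
Fe²⁺ + 2 e⁻ → Fe, so n(Fe) = 1.966 / 2 = 0.9830 mol.
m(Fe) = 0.9830 × 55.85 = 54.9 g.

54.9 g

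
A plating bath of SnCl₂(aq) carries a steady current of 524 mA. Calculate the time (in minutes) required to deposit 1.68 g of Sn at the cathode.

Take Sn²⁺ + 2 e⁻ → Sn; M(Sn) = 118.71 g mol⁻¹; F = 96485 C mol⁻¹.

n(Sn) = m/M = 1.68 / 118.71 = 0.01415 mol.
Each Sn atom requires 2 electrons, so n(e⁻) = 2 × 0.01415 = 0.02830 mol.
Q = n(e⁻)·F = 0.02830 × 96485 = 2731 C.
t = Q/I = 2731 / 0.5240 A = 5212 s = 86.9 min.

86.9 min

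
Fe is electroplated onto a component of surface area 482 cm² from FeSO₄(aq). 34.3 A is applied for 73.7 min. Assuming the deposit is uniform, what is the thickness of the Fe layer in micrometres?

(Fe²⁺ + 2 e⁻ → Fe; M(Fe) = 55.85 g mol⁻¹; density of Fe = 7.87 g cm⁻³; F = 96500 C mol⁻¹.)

Q = I·t = 34.30 × 4422.0 = 151700 C; n(e⁻) = 1.572 mol.
n(Fe) = n(e⁻)/2 = 0.7859 mol, so m = 0.7859 × 55.85 = 43.89 g.
Volume = m/ρ = 43.89 / 7.87 = 5.577 cm³.
Thickness = V/A = 5.577 / 482 = 0.0116 cm = 116 μm.

116 μm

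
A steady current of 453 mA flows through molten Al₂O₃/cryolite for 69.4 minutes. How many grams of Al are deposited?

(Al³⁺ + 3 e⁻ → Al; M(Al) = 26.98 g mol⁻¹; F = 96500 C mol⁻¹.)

0.176 g

Q = I·t = 0.4530 A × 4164.0 s = 1886 C.
n(e⁻) = Q/F = 1886 / 96500 = 0.01955 mol.
Al³⁺ + 3 e⁻ → Al, so n(Al) = n(e⁻)/3 = 0.006516 mol.
m = n·M = 0.006516 × 26.98 = 0.176 g.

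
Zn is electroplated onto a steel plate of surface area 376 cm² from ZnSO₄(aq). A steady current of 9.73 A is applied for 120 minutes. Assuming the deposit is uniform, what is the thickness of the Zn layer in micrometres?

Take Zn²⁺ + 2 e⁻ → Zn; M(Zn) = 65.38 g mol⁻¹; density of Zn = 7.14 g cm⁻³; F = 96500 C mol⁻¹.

88.4 μm

Q = I·t = 9.730 × 7200.0 = 70060 C; n(e⁻) = 0.7260 mol.
n(Zn) = n(e⁻)/2 = 0.3630 mol, so m = 0.3630 × 65.38 = 23.73 g.
Volume = m/ρ = 23.73 / 7.14 = 3.324 cm³.
Thickness = V/A = 3.324 / 376 = 0.00884 cm = 88.4 μm.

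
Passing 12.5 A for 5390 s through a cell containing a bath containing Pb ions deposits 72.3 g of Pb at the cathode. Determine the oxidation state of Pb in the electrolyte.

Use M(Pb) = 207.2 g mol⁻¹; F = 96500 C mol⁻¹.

+2

Q = I·t = 12.50 A × 5390.0 s = 67380 C, so n(e⁻) = 67380/96500 = 0.6982 mol.
n(Pb) deposited = 72.3 / 207.2 = 0.3489 mol.
Electrons per atom = n(e⁻)/n(Pb) = 0.6982 / 0.3489 = 2.00 ≈ 2, so the ion is Pb²⁺.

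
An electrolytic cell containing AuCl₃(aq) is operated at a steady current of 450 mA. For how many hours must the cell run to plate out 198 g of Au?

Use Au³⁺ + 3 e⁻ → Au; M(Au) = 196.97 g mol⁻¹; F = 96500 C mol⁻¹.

n(Au) = m/M = 198 / 196.97 = 1.005 mol.
Each Au atom requires 3 electrons, so n(e⁻) = 3 × 1.005 = 3.016 mol.
Q = n(e⁻)·F = 3.016 × 96500 = 291000 C.
t = Q/I = 291000 / 0.4500 A = 646700 s = 180 h.

180 h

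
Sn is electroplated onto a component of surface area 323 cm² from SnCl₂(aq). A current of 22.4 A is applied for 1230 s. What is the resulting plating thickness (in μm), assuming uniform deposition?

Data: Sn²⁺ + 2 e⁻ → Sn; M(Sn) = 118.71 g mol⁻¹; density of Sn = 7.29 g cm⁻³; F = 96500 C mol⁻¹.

72.0 μm

Q = I·t = 22.40 × 1230.0 = 27550 C; n(e⁻) = 0.2855 mol.
n(Sn) = n(e⁻)/2 = 0.1428 mol, so m = 0.1428 × 118.71 = 16.95 g.
Volume = m/ρ = 16.95 / 7.29 = 2.325 cm³.
Thickness = V/A = 2.325 / 323 = 0.00720 cm = 72.0 μm.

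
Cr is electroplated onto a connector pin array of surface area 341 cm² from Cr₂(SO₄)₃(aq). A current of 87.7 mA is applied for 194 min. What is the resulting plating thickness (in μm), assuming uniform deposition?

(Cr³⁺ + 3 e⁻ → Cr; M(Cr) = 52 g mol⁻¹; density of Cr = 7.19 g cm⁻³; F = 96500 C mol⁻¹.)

Q = I·t = 0.08770 × 11640 = 1021 C; n(e⁻) = 0.01058 mol.
n(Cr) = n(e⁻)/3 = 0.003526 mol, so m = 0.003526 × 52 = 0.1834 g.
Volume = m/ρ = 0.1834 / 7.19 = 0.02550 cm³.
Thickness = V/A = 0.02550 / 341 = 7.48 × 10⁻⁵ cm = 0.748 μm.

0.748 μm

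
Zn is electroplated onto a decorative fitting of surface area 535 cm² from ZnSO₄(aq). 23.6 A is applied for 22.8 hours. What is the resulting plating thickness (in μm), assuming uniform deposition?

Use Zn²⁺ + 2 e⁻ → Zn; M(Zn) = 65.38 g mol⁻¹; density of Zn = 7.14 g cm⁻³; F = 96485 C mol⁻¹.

Q = I·t = 23.60 × 82080 = 1937000 C; n(e⁻) = 20.08 mol.
n(Zn) = n(e⁻)/2 = 10.04 mol, so m = 10.04 × 65.38 = 656.3 g.
Volume = m/ρ = 656.3 / 7.14 = 91.92 cm³.
Thickness = V/A = 91.92 / 535 = 0.172 cm = 1720 μm.

1720 μm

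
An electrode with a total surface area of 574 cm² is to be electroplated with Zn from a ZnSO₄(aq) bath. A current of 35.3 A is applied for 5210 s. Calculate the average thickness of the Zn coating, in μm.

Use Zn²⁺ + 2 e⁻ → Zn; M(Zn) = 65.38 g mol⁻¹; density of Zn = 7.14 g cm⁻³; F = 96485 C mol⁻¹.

Q = I·t = 35.30 × 5210.0 = 183900 C; n(e⁻) = 1.906 mol.
n(Zn) = n(e⁻)/2 = 0.9531 mol, so m = 0.9531 × 65.38 = 62.31 g.
Volume = m/ρ = 62.31 / 7.14 = 8.727 cm³.
Thickness = V/A = 8.727 / 574 = 0.0152 cm = 152 μm.

152 μm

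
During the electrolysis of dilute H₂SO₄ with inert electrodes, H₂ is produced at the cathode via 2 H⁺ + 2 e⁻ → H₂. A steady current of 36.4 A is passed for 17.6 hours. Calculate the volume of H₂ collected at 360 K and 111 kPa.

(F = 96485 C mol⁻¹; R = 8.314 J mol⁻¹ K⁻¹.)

Q = I·t = 36.40 A × 63360 s = 2306000 C.
n(e⁻) = Q/F = 2306000 / 96485 = 23.90 mol.
2 electrons are transferred per H₂ molecule, so n(H₂) = 23.90 / 2 = 11.95 mol.
V = nRT/P = (11.95 × 8.314 × 360) / (111 × 10³ Pa) = 0.322 m³ = 322 L.

322 L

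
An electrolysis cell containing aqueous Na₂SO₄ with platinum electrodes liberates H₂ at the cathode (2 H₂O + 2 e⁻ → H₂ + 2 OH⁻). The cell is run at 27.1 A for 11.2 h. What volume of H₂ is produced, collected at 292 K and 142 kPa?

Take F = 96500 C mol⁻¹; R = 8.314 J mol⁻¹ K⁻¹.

96.8 L

Q = I·t = 27.10 A × 40320 s = 1093000 C.
n(e⁻) = Q/F = 1093000 / 96500 = 11.32 mol.
2 electrons are transferred per H₂ molecule, so n(H₂) = 11.32 / 2 = 5.662 mol.
V = nRT/P = (5.662 × 8.314 × 292) / (142 × 10³ Pa) = 0.0968 m³ = 96.8 L.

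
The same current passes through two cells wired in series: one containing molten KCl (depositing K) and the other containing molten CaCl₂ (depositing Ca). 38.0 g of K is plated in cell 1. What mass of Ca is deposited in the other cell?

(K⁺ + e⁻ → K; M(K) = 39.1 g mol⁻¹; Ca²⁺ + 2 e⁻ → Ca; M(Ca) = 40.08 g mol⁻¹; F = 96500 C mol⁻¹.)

19.5 g

n(K) = 38.0 / 39.1 = 0.9719 mol.
Since K⁺ + e⁻ → K, n(e⁻) passed = 1 × 0.9719 = 0.9719 mol.
Cells in series carry the same charge, so the same 0.9719 mol of electrons passes through cell 2.
Ca²⁺ + 2 e⁻ → Ca, so n(Ca) = 0.9719 / 2 = 0.4859 mol.
m(Ca) = 0.4859 × 40.08 = 19.5 g.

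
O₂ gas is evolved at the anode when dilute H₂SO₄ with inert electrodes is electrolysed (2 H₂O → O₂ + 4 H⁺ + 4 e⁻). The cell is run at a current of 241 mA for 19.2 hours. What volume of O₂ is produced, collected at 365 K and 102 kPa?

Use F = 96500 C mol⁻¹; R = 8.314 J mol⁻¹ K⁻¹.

1.28 L

Q = I·t = 0.2410 A × 69120 s = 16660 C.
n(e⁻) = Q/F = 16660 / 96500 = 0.1726 mol.
4 electrons are transferred per O₂ molecule, so n(O₂) = 0.1726 / 4 = 0.04316 mol.
V = nRT/P = (0.04316 × 8.314 × 365) / (102 × 10³ Pa) = 0.00128 m³ = 1.28 L.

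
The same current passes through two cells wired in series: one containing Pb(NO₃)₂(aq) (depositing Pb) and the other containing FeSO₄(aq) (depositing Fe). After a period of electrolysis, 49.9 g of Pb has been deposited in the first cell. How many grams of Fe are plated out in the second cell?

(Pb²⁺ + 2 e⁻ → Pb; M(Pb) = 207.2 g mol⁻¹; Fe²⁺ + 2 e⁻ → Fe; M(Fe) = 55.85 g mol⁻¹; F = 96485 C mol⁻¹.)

n(Pb) = 49.9 / 207.2 = 0.2408 mol.
Since Pb²⁺ + 2 e⁻ → Pb, n(e⁻) passed = 2 × 0.2408 = 0.4817 mol.
Cells in series carry the same charge, so the same 0.4817 mol of electrons passes through cell 2.
Fe²⁺ + 2 e⁻ → Fe, so n(Fe) = 0.4817 / 2 = 0.2408 mol.
m(Fe) = 0.2408 × 55.85 = 13.5 g.

13.5 g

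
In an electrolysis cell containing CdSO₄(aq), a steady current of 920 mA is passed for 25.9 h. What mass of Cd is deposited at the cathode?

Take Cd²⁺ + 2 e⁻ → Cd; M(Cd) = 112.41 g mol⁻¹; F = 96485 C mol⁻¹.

Q = I·t = 0.9200 A × 93240 s = 85780 C.
n(e⁻) = Q/F = 85780 / 96485 = 0.8891 mol.
Cd²⁺ + 2 e⁻ → Cd, so n(Cd) = n(e⁻)/2 = 0.4445 mol.
m = n·M = 0.4445 × 112.41 = 50.0 g.

50.0 g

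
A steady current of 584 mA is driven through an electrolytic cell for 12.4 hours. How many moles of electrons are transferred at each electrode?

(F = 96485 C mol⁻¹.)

Q = I·t = 0.5840 A × 44640 s = 26070 C.
n(e⁻) = Q/F = 26070 / 96485 = 0.270 mol.

0.270 mol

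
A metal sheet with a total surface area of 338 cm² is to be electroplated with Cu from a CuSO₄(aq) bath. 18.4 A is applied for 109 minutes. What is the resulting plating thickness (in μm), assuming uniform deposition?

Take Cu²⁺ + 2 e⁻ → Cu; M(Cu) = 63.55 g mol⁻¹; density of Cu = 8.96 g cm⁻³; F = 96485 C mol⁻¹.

Q = I·t = 18.40 × 6540.0 = 120300 C; n(e⁻) = 1.247 mol.
n(Cu) = n(e⁻)/2 = 0.6236 mol, so m = 0.6236 × 63.55 = 39.63 g.
Volume = m/ρ = 39.63 / 8.96 = 4.423 cm³.
Thickness = V/A = 4.423 / 338 = 0.0131 cm = 131 μm.

131 μm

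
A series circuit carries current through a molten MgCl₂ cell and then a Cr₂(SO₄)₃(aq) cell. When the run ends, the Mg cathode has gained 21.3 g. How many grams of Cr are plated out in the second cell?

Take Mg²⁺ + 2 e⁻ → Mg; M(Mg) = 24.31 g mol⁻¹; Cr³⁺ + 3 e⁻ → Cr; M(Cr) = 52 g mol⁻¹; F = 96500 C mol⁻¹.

n(Mg) = 21.3 / 24.31 = 0.8762 mol.
Since Mg²⁺ + 2 e⁻ → Mg, n(e⁻) passed = 2 × 0.8762 = 1.752 mol.
Cells in series carry the same charge, so the same 1.752 mol of electrons passes through cell 2.
Cr³⁺ + 3 e⁻ → Cr, so n(Cr) = 1.752 / 3 = 0.5841 mol.
m(Cr) = 0.5841 × 52 = 30.4 g.

30.4 g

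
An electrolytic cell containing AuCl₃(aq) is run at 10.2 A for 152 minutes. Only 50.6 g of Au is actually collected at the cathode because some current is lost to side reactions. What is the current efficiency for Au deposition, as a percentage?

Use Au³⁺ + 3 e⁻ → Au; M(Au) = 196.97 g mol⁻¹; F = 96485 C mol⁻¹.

79.9 %

Q = I·t = 10.20 × 9120.0 = 93020 C; n(e⁻) = 93020/96485 = 0.9641 mol.
Theoretical n(Au) = n(e⁻)/3 = 0.3214 mol, i.e. m_theo = 0.3214 × 196.97 = 63.30 g.
Efficiency = m_actual / m_theo = 50.6 / 63.30 = 79.9 %.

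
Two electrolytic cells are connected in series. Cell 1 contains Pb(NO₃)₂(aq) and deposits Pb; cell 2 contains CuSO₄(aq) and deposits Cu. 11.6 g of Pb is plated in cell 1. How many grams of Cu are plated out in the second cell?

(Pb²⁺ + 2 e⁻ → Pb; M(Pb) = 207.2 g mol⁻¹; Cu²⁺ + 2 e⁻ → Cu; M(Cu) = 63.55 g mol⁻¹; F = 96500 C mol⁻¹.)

n(Pb) = 11.6 / 207.2 = 0.05598 mol.
Since Pb²⁺ + 2 e⁻ → Pb, n(e⁻) passed = 2 × 0.05598 = 0.1120 mol.
Cells in series carry the same charge, so the same 0.1120 mol of electrons passes through cell 2.
Cu²⁺ + 2 e⁻ → Cu, so n(Cu) = 0.1120 / 2 = 0.05598 mol.
m(Cu) = 0.05598 × 63.55 = 3.56 g.

3.56 g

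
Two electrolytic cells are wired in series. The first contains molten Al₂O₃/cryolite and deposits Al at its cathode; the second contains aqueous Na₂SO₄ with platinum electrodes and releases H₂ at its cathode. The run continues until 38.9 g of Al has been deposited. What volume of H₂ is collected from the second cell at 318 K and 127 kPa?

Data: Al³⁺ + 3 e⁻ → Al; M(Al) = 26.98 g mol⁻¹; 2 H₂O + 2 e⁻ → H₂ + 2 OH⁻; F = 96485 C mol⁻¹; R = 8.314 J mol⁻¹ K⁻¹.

45.0 L

n(Al) = 38.9 / 26.98 = 1.442 mol, so n(e⁻) = 3 × 1.442 = 4.325 mol.
The cells are in series, so the same 4.325 mol of electrons passes through the second cell.
2 H₂O + 2 e⁻ → H₂ + 2 OH⁻ — 2 mol e⁻ per mol H₂, so n(H₂) = 4.325/2 = 2.163 mol.
V = nRT/P = (2.163 × 8.314 × 318) / (127 × 10³) = 0.0450 m³ = 45.0 L.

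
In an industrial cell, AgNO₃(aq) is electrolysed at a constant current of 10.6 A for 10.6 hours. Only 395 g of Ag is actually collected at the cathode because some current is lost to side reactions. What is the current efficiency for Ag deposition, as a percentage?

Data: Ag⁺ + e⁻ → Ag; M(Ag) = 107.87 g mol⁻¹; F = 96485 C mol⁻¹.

Q = I·t = 10.60 × 38160 = 404500 C; n(e⁻) = 404500/96485 = 4.192 mol.
Theoretical n(Ag) = n(e⁻)/1 = 4.192 mol, i.e. m_theo = 4.192 × 107.87 = 452.2 g.
Efficiency = m_actual / m_theo = 395 / 452.2 = 87.3 %.

87.3 %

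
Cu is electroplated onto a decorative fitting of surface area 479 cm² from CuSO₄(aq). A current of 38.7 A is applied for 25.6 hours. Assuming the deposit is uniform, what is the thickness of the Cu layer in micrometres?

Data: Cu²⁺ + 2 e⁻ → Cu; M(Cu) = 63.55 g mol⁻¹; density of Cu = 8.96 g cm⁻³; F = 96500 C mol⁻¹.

Q = I·t = 38.70 × 92160 = 3567000 C; n(e⁻) = 36.96 mol.
n(Cu) = n(e⁻)/2 = 18.48 mol, so m = 18.48 × 63.55 = 1174 g.
Volume = m/ρ = 1174 / 8.96 = 131.1 cm³.
Thickness = V/A = 131.1 / 479 = 0.274 cm = 2740 μm.

2740 μm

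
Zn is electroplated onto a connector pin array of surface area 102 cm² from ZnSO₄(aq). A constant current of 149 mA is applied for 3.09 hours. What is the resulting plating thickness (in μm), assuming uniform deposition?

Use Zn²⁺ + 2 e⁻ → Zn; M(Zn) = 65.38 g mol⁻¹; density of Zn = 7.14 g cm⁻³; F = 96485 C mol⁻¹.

Q = I·t = 0.1490 × 11124 = 1657 C; n(e⁻) = 0.01718 mol.
n(Zn) = n(e⁻)/2 = 0.008589 mol, so m = 0.008589 × 65.38 = 0.5616 g.
Volume = m/ρ = 0.5616 / 7.14 = 0.07865 cm³.
Thickness = V/A = 0.07865 / 102 = 7.71 × 10⁻⁴ cm = 7.71 μm.

7.71 μm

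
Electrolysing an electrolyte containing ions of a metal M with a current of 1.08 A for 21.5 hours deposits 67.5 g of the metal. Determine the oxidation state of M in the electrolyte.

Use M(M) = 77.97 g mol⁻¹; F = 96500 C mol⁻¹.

Q = I·t = 1.080 A × 77400 s = 83590 C, so n(e⁻) = 83590/96500 = 0.8662 mol.
n(M) deposited = 67.5 / 77.97 = 0.8657 mol.
Electrons per atom = n(e⁻)/n(M) = 0.8662 / 0.8657 = 1.00 ≈ 1, so the ion is M⁺.

+1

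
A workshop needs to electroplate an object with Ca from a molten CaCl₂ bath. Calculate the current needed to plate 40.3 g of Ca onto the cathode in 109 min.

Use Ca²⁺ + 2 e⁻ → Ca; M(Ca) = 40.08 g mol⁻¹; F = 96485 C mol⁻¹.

n(Ca) = 40.3 / 40.08 = 1.005 mol.
n(e⁻) = 2 × 1.005 = 2.011 mol.
Q = n(e⁻)·F = 2.011 × 96485 = 194000 C.
I = Q/t = 194000 / 6540.0 s = 29.7 A.

29.7 A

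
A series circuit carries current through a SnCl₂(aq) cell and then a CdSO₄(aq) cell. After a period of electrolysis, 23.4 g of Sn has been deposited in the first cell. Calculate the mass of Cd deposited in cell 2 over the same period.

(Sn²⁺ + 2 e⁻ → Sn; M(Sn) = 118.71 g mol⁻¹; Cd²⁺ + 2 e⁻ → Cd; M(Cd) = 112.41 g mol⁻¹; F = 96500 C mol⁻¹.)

22.2 g

n(Sn) = 23.4 / 118.71 = 0.1971 mol.
Since Sn²⁺ + 2 e⁻ → Sn, n(e⁻) passed = 2 × 0.1971 = 0.3942 mol.
Cells in series carry the same charge, so the same 0.3942 mol of electrons passes through cell 2.
Cd²⁺ + 2 e⁻ → Cd, so n(Cd) = 0.3942 / 2 = 0.1971 mol.
m(Cd) = 0.1971 × 112.41 = 22.2 g.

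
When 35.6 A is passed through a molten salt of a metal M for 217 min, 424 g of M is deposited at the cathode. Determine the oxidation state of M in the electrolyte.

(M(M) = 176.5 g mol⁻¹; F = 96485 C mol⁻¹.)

Q = I·t = 35.60 A × 13020 s = 463500 C, so n(e⁻) = 463500/96485 = 4.804 mol.
n(M) deposited = 424 / 176.5 = 2.402 mol.
Electrons per atom = n(e⁻)/n(M) = 4.804 / 2.402 = 2.00 ≈ 2, so the ion is M²⁺.

+2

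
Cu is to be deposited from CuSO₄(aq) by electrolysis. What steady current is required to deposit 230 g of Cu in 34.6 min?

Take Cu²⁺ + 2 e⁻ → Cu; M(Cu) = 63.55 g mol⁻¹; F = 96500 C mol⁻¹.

336 A

n(Cu) = 230 / 63.55 = 3.619 mol.
n(e⁻) = 2 × 3.619 = 7.238 mol.
Q = n(e⁻)·F = 7.238 × 96500 = 698500 C.
I = Q/t = 698500 / 2076.0 s = 336 A.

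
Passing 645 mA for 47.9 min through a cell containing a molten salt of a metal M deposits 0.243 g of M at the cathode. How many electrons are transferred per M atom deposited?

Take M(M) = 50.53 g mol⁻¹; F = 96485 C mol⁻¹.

Q = I·t = 0.6450 A × 2874.0 s = 1854 C, so n(e⁻) = 1854/96485 = 0.01921 mol.
n(M) deposited = 0.243 / 50.53 = 0.004809 mol.
Electrons per atom = n(e⁻)/n(M) = 0.01921 / 0.004809 = 4.00 ≈ 4, so the ion is M⁴⁺.

4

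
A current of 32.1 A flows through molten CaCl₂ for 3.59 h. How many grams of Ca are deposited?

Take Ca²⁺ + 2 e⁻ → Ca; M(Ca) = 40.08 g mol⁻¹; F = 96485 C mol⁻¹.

Q = I·t = 32.10 A × 12924 s = 414900 C.
n(e⁻) = Q/F = 414900 / 96485 = 4.300 mol.
Ca²⁺ + 2 e⁻ → Ca, so n(Ca) = n(e⁻)/2 = 2.150 mol.
m = n·M = 2.150 × 40.08 = 86.2 g.

86.2 g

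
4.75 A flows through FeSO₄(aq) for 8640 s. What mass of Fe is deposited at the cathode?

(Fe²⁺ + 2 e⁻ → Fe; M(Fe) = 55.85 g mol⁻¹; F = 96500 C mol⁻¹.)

11.9 g

Q = I·t = 4.750 A × 8640.0 s = 41040 C.
n(e⁻) = Q/F = 41040 / 96500 = 0.4253 mol.
Fe²⁺ + 2 e⁻ → Fe, so n(Fe) = n(e⁻)/2 = 0.2126 mol.
m = n·M = 0.2126 × 55.85 = 11.9 g.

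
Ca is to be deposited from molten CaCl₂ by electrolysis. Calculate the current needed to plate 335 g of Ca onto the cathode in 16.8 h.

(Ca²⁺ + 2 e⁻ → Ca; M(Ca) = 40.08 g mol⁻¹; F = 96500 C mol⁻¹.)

n(Ca) = 335 / 40.08 = 8.358 mol.
n(e⁻) = 2 × 8.358 = 16.72 mol.
Q = n(e⁻)·F = 16.72 × 96500 = 1613000 C.
I = Q/t = 1613000 / 60480 s = 26.7 A.

26.7 A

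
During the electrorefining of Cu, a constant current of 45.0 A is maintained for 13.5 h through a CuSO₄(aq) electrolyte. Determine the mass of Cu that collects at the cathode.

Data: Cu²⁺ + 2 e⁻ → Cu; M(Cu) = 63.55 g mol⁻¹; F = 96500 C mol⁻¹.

Q = I·t = 45.00 A × 48600 s = 2187000 C.
n(e⁻) = Q/F = 2187000 / 96500 = 22.66 mol.
Cu²⁺ + 2 e⁻ → Cu, so n(Cu) = n(e⁻)/2 = 11.33 mol.
m = n·M = 11.33 × 63.55 = 720 g.

720 g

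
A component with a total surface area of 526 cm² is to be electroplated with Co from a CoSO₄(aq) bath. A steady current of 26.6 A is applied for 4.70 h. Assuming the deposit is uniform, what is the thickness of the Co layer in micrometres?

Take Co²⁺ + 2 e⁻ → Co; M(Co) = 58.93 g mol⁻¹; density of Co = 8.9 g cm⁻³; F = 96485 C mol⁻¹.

Q = I·t = 26.60 × 16920 = 450100 C; n(e⁻) = 4.665 mol.
n(Co) = n(e⁻)/2 = 2.332 mol, so m = 2.332 × 58.93 = 137.4 g.
Volume = m/ρ = 137.4 / 8.9 = 15.44 cm³.
Thickness = V/A = 15.44 / 526 = 0.0294 cm = 294 μm.

294 μm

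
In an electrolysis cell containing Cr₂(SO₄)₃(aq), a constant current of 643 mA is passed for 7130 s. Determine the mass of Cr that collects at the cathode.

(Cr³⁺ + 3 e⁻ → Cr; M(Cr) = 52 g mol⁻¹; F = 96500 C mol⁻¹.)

Q = I·t = 0.6430 A × 7130.0 s = 4585 C.
n(e⁻) = Q/F = 4585 / 96500 = 0.04751 mol.
Cr³⁺ + 3 e⁻ → Cr, so n(Cr) = n(e⁻)/3 = 0.01584 mol.
m = n·M = 0.01584 × 52 = 0.823 g.

0.823 g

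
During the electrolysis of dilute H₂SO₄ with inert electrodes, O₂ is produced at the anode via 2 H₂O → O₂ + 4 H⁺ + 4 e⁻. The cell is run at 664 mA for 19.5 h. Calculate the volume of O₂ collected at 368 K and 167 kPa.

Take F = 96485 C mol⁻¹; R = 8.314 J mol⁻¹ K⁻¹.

Q = I·t = 0.6640 A × 70200 s = 46610 C.
n(e⁻) = Q/F = 46610 / 96485 = 0.4831 mol.
4 electrons are transferred per O₂ molecule, so n(O₂) = 0.4831 / 4 = 0.1208 mol.
V = nRT/P = (0.1208 × 8.314 × 368) / (167 × 10³ Pa) = 0.00221 m³ = 2.21 L.

2.21 L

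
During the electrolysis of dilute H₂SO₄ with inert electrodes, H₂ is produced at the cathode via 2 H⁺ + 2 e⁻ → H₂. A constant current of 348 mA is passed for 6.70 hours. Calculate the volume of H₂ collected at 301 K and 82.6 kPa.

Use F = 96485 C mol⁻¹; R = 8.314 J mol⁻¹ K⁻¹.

1.32 L

Q = I·t = 0.3480 A × 24120 s = 8394 C.
n(e⁻) = Q/F = 8394 / 96485 = 0.08700 mol.
2 electrons are transferred per H₂ molecule, so n(H₂) = 0.08700 / 2 = 0.04350 mol.
V = nRT/P = (0.04350 × 8.314 × 301) / (82.6 × 10³ Pa) = 0.00132 m³ = 1.32 L.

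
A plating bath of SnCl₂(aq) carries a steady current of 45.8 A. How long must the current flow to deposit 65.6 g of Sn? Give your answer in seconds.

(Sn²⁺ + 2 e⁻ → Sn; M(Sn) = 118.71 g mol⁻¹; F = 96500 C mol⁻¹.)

2330 s

n(Sn) = m/M = 65.6 / 118.71 = 0.5526 mol.
Each Sn atom requires 2 electrons, so n(e⁻) = 2 × 0.5526 = 1.105 mol.
Q = n(e⁻)·F = 1.105 × 96500 = 106700 C.
t = Q/I = 106700 / 45.80 A = 2329 s.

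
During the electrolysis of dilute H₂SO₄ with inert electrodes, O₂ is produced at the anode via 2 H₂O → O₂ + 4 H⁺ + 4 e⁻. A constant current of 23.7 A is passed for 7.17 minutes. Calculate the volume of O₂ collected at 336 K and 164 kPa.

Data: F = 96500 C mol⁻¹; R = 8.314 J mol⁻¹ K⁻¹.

0.450 L

Q = I·t = 23.70 A × 430.20 s = 10200 C.
n(e⁻) = Q/F = 10200 / 96500 = 0.1057 mol.
4 electrons are transferred per O₂ molecule, so n(O₂) = 0.1057 / 4 = 0.02641 mol.
V = nRT/P = (0.02641 × 8.314 × 336) / (164 × 10³ Pa) = 4.50 × 10⁻⁴ m³ = 0.450 L.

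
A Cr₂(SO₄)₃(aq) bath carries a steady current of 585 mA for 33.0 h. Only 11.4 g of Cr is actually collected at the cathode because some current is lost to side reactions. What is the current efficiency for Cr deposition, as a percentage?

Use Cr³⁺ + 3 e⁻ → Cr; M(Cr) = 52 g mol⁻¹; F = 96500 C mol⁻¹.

Q = I·t = 0.5850 × 118800 = 69500 C; n(e⁻) = 69500/96500 = 0.7202 mol.
Theoretical n(Cr) = n(e⁻)/3 = 0.2401 mol, i.e. m_theo = 0.2401 × 52 = 12.48 g.
Efficiency = m_actual / m_theo = 11.4 / 12.48 = 91.3 %.

91.3 %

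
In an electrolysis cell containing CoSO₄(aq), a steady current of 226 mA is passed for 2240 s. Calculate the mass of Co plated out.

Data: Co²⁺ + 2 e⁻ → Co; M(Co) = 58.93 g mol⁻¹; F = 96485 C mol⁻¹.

Q = I·t = 0.2260 A × 2240.0 s = 506.2 C.
n(e⁻) = Q/F = 506.2 / 96485 = 0.005247 mol.
Co²⁺ + 2 e⁻ → Co, so n(Co) = n(e⁻)/2 = 0.002623 mol.
m = n·M = 0.002623 × 58.93 = 0.155 g.

0.155 g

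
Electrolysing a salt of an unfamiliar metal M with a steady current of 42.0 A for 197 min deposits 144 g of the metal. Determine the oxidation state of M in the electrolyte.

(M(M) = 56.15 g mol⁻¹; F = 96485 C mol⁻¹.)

Q = I·t = 42.00 A × 11820 s = 496400 C, so n(e⁻) = 496400/96485 = 5.145 mol.
n(M) deposited = 144 / 56.15 = 2.565 mol.
Electrons per atom = n(e⁻)/n(M) = 5.145 / 2.565 = 2.01 ≈ 2, so the ion is M²⁺.

+2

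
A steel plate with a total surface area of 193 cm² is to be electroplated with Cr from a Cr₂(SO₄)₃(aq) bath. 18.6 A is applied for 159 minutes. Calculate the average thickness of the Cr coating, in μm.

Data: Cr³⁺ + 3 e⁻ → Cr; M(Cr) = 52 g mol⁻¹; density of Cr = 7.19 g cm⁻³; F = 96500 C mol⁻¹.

Q = I·t = 18.60 × 9540.0 = 177400 C; n(e⁻) = 1.839 mol.
n(Cr) = n(e⁻)/3 = 0.6129 mol, so m = 0.6129 × 52 = 31.87 g.
Volume = m/ρ = 31.87 / 7.19 = 4.433 cm³.
Thickness = V/A = 4.433 / 193 = 0.0230 cm = 230 μm.

230 μm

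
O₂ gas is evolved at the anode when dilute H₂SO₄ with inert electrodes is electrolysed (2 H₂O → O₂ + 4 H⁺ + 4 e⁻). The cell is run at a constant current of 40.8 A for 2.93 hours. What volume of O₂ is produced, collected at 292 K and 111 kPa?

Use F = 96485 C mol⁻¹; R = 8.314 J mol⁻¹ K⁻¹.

Q = I·t = 40.80 A × 10548 s = 430400 C.
n(e⁻) = Q/F = 430400 / 96485 = 4.460 mol.
4 electrons are transferred per O₂ molecule, so n(O₂) = 4.460 / 4 = 1.115 mol.
V = nRT/P = (1.115 × 8.314 × 292) / (111 × 10³ Pa) = 0.0244 m³ = 24.4 L.

24.4 L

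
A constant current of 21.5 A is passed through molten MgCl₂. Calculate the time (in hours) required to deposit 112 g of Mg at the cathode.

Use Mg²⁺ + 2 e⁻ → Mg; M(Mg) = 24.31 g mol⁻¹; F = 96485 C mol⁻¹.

n(Mg) = m/M = 112 / 24.31 = 4.607 mol.
Each Mg atom requires 2 electrons, so n(e⁻) = 2 × 4.607 = 9.214 mol.
Q = n(e⁻)·F = 9.214 × 96485 = 889000 C.
t = Q/I = 889000 / 21.50 A = 41350 s = 11.5 h.

11.5 h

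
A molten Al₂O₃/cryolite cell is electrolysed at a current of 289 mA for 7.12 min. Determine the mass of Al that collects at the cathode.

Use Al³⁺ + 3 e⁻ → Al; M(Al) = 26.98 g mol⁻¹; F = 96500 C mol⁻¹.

Q = I·t = 0.2890 A × 427.20 s = 123.5 C.
n(e⁻) = Q/F = 123.5 / 96500 = 0.001279 mol.
Al³⁺ + 3 e⁻ → Al, so n(Al) = n(e⁻)/3 = 0.0004265 mol.
m = n·M = 0.0004265 × 26.98 = 0.0115 g.

0.0115 g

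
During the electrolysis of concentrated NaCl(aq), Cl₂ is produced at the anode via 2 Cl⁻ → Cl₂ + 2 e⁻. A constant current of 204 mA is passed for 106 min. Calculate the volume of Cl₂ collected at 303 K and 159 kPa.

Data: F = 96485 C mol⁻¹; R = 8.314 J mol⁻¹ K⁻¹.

Q = I·t = 0.2040 A × 6360.0 s = 1297 C.
n(e⁻) = Q/F = 1297 / 96485 = 0.01345 mol.
2 electrons are transferred per Cl₂ molecule, so n(Cl₂) = 0.01345 / 2 = 0.006724 mol.
V = nRT/P = (0.006724 × 8.314 × 303) / (159 × 10³ Pa) = 1.07 × 10⁻⁴ m³ = 0.107 L.

0.107 L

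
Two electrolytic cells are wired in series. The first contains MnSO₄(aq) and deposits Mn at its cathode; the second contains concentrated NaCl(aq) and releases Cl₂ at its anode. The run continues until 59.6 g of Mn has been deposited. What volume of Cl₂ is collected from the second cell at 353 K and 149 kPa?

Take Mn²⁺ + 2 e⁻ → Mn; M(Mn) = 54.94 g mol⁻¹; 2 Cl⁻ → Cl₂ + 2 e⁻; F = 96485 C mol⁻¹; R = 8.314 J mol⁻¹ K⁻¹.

21.4 L

n(Mn) = 59.6 / 54.94 = 1.085 mol, so n(e⁻) = 2 × 1.085 = 2.170 mol.
The cells are in series, so the same 2.170 mol of electrons passes through the second cell.
2 Cl⁻ → Cl₂ + 2 e⁻ — 2 mol e⁻ per mol Cl₂, so n(Cl₂) = 2.170/2 = 1.085 mol.
V = nRT/P = (1.085 × 8.314 × 353) / (149 × 10³) = 0.0214 m³ = 21.4 L.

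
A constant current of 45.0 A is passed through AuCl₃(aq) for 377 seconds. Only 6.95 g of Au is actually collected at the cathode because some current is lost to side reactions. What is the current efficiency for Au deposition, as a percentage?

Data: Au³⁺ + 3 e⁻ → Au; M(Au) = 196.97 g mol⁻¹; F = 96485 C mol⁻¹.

60.2 %

Q = I·t = 45.00 × 377.00 = 16960 C; n(e⁻) = 16960/96485 = 0.1758 mol.
Theoretical n(Au) = n(e⁻)/3 = 0.05861 mol, i.e. m_theo = 0.05861 × 196.97 = 11.54 g.
Efficiency = m_actual / m_theo = 6.95 / 11.54 = 60.2 %.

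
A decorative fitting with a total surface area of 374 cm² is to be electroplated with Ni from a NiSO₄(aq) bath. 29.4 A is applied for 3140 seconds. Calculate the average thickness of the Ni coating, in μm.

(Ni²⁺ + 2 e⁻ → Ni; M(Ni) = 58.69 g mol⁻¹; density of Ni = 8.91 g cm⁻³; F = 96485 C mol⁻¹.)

84.3 μm

Q = I·t = 29.40 × 3140.0 = 92320 C; n(e⁻) = 0.9568 mol.
n(Ni) = n(e⁻)/2 = 0.4784 mol, so m = 0.4784 × 58.69 = 28.08 g.
Volume = m/ρ = 28.08 / 8.91 = 3.151 cm³.
Thickness = V/A = 3.151 / 374 = 0.00843 cm = 84.3 μm.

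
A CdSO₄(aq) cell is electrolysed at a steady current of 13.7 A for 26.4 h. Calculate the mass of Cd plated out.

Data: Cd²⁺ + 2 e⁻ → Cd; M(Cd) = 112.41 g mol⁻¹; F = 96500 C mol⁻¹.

Q = I·t = 13.70 A × 95040 s = 1302000 C.
n(e⁻) = Q/F = 1302000 / 96500 = 13.49 mol.
Cd²⁺ + 2 e⁻ → Cd, so n(Cd) = n(e⁻)/2 = 6.746 mol.
m = n·M = 6.746 × 112.41 = 758 g.

758 g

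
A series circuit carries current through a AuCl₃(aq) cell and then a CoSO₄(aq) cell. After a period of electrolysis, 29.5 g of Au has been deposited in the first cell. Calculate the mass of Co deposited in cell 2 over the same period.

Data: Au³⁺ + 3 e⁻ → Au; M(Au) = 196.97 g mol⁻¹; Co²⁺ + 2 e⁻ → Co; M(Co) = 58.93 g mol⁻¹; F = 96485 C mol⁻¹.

n(Au) = 29.5 / 196.97 = 0.1498 mol.
Since Au³⁺ + 3 e⁻ → Au, n(e⁻) passed = 3 × 0.1498 = 0.4493 mol.
Cells in series carry the same charge, so the same 0.4493 mol of electrons passes through cell 2.
Co²⁺ + 2 e⁻ → Co, so n(Co) = 0.4493 / 2 = 0.2247 mol.
m(Co) = 0.2247 × 58.93 = 13.2 g.

13.2 g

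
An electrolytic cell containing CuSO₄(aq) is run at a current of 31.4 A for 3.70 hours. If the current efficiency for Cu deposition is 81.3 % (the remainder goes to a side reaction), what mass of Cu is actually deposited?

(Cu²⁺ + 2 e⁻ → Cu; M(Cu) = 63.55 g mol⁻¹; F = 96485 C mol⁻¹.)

112 g

Q = I·t = 31.40 × 13320 = 418200 C.
n(e⁻) = 418200/96485 = 4.335 mol; theoretically n(Cu) = 4.335/2 = 2.167 mol, m_theo = 137.7 g.
At 81.3 % efficiency, m_actual = 0.813 × 137.7 = 112 g.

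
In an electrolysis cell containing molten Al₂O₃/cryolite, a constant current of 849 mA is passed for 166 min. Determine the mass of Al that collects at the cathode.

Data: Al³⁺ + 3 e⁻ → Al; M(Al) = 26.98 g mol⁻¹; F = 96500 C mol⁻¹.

0.788 g

Q = I·t = 0.8490 A × 9960.0 s = 8456 C.
n(e⁻) = Q/F = 8456 / 96500 = 0.08763 mol.
Al³⁺ + 3 e⁻ → Al, so n(Al) = n(e⁻)/3 = 0.02921 mol.
m = n·M = 0.02921 × 26.98 = 0.788 g.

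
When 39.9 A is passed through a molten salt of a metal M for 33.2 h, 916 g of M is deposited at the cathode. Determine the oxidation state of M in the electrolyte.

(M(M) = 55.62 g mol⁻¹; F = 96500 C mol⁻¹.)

+3

Q = I·t = 39.90 A × 119520 s = 4769000 C, so n(e⁻) = 4769000/96500 = 49.42 mol.
n(M) deposited = 916 / 55.62 = 16.47 mol.
Electrons per atom = n(e⁻)/n(M) = 49.42 / 16.47 = 3.00 ≈ 3, so the ion is M³⁺.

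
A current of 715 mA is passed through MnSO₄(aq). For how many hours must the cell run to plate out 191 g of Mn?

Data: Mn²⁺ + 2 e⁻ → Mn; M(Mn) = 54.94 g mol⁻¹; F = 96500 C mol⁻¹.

261 h

n(Mn) = m/M = 191 / 54.94 = 3.477 mol.
Each Mn atom requires 2 electrons, so n(e⁻) = 2 × 3.477 = 6.953 mol.
Q = n(e⁻)·F = 6.953 × 96500 = 671000 C.
t = Q/I = 671000 / 0.7150 A = 938400 s = 261 h.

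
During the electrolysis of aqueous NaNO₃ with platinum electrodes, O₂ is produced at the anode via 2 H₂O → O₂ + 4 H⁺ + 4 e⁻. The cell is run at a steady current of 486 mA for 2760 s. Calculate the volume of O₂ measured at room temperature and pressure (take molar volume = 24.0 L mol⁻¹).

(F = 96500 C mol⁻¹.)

Q = I·t = 0.4860 A × 2760.0 s = 1341 C.
n(e⁻) = Q/F = 1341 / 96500 = 0.01390 mol.
4 electrons are transferred per O₂ molecule, so n(O₂) = 0.01390 / 4 = 0.003475 mol.
V = n × V_m = 0.003475 × 24.0 = 0.0834 L.

0.0834 L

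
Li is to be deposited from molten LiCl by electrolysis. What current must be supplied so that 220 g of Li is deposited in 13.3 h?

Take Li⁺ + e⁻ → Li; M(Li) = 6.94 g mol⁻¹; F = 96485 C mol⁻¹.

n(Li) = 220 / 6.94 = 31.70 mol.
n(e⁻) = 1 × 31.70 = 31.70 mol.
Q = n(e⁻)·F = 31.70 × 96485 = 3059000 C.
I = Q/t = 3059000 / 47880 s = 63.9 A.

63.9 A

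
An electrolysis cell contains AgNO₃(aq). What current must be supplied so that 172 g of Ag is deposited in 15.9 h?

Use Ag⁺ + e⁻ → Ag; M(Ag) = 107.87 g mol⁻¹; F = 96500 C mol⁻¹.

2.69 A

n(Ag) = 172 / 107.87 = 1.595 mol.
n(e⁻) = 1 × 1.595 = 1.595 mol.
Q = n(e⁻)·F = 1.595 × 96500 = 153900 C.
I = Q/t = 153900 / 57240 s = 2.69 A.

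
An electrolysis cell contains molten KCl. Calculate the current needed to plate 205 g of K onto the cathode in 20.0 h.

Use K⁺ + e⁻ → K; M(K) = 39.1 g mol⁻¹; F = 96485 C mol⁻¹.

n(K) = 205 / 39.1 = 5.243 mol.
n(e⁻) = 1 × 5.243 = 5.243 mol.
Q = n(e⁻)·F = 5.243 × 96485 = 505900 C.
I = Q/t = 505900 / 72000 s = 7.03 A.

7.03 A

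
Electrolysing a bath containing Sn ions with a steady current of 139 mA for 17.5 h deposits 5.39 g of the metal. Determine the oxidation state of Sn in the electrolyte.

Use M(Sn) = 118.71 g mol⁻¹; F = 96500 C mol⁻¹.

+2

Q = I·t = 0.1390 A × 63000 s = 8757 C, so n(e⁻) = 8757/96500 = 0.09075 mol.
n(Sn) deposited = 5.39 / 118.71 = 0.04540 mol.
Electrons per atom = n(e⁻)/n(Sn) = 0.09075 / 0.04540 = 2.00 ≈ 2, so the ion is Sn²⁺.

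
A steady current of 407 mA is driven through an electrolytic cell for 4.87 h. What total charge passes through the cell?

7140 C

Q = I·t = 0.4070 A × 17532 s = 7140 C.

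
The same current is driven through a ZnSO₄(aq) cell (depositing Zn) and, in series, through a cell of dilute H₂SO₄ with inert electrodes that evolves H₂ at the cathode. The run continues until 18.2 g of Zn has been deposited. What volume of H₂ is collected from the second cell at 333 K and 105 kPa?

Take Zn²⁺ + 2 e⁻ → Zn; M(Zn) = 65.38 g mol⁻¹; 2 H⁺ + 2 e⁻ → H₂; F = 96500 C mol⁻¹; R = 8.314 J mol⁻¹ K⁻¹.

n(Zn) = 18.2 / 65.38 = 0.2784 mol, so n(e⁻) = 2 × 0.2784 = 0.5567 mol.
The cells are in series, so the same 0.5567 mol of electrons passes through the second cell.
2 H⁺ + 2 e⁻ → H₂ — 2 mol e⁻ per mol H₂, so n(H₂) = 0.5567/2 = 0.2784 mol.
V = nRT/P = (0.2784 × 8.314 × 333) / (105 × 10³) = 0.00734 m³ = 7.34 L.

7.34 L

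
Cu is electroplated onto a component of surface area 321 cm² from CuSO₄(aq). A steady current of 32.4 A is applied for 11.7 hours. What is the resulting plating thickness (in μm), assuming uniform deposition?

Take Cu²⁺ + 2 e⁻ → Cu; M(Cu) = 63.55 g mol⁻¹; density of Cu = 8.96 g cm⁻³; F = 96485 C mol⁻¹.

1560 μm

Q = I·t = 32.40 × 42120 = 1365000 C; n(e⁻) = 14.14 mol.
n(Cu) = n(e⁻)/2 = 7.072 mol, so m = 7.072 × 63.55 = 449.4 g.
Volume = m/ρ = 449.4 / 8.96 = 50.16 cm³.
Thickness = V/A = 50.16 / 321 = 0.156 cm = 1560 μm.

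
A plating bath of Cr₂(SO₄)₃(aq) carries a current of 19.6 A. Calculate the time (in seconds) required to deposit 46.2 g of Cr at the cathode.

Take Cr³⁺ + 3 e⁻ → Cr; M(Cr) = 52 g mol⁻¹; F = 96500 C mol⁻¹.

13100 s

n(Cr) = m/M = 46.2 / 52 = 0.8885 mol.
Each Cr atom requires 3 electrons, so n(e⁻) = 3 × 0.8885 = 2.665 mol.
Q = n(e⁻)·F = 2.665 × 96500 = 257200 C.
t = Q/I = 257200 / 19.60 A = 13120 s.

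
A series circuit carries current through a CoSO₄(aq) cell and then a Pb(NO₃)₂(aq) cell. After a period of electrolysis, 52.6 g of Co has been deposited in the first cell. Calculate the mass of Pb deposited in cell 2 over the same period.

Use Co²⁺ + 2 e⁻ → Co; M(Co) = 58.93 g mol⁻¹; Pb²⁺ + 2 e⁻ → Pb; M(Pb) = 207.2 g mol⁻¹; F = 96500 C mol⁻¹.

n(Co) = 52.6 / 58.93 = 0.8926 mol.
Since Co²⁺ + 2 e⁻ → Co, n(e⁻) passed = 2 × 0.8926 = 1.785 mol.
Cells in series carry the same charge, so the same 1.785 mol of electrons passes through cell 2.
Pb²⁺ + 2 e⁻ → Pb, so n(Pb) = 1.785 / 2 = 0.8926 mol.
m(Pb) = 0.8926 × 207.2 = 185 g.

185 g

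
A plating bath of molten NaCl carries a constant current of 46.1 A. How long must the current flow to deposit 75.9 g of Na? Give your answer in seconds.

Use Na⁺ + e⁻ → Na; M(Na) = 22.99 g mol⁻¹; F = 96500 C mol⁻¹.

6910 s

n(Na) = m/M = 75.9 / 22.99 = 3.301 mol.
Each Na atom requires 1 electron, so n(e⁻) = 1 × 3.301 = 3.301 mol.
Q = n(e⁻)·F = 3.301 × 96500 = 318600 C.
t = Q/I = 318600 / 46.10 A = 6911 s.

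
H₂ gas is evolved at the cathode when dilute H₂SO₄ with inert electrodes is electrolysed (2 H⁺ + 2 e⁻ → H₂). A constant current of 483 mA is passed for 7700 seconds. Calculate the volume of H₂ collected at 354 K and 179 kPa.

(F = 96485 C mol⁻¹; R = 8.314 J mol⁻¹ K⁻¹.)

0.317 L

Q = I·t = 0.4830 A × 7700.0 s = 3719 C.
n(e⁻) = Q/F = 3719 / 96485 = 0.03855 mol.
2 electrons are transferred per H₂ molecule, so n(H₂) = 0.03855 / 2 = 0.01927 mol.
V = nRT/P = (0.01927 × 8.314 × 354) / (179 × 10³ Pa) = 3.17 × 10⁻⁴ m³ = 0.317 L.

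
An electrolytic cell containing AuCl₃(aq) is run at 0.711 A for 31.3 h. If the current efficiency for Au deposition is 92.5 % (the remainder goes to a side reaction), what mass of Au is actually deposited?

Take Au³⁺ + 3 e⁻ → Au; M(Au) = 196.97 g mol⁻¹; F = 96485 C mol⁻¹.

Q = I·t = 0.7110 × 112680 = 80120 C.
n(e⁻) = 80120/96485 = 0.8303 mol; theoretically n(Au) = 0.8303/3 = 0.2768 mol, m_theo = 54.52 g.
At 92.5 % efficiency, m_actual = 0.925 × 54.52 = 50.4 g.

50.4 g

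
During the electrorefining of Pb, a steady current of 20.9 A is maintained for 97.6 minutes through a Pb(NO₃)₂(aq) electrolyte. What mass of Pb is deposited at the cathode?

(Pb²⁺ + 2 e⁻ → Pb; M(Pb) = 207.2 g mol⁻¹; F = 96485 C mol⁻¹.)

131 g

Q = I·t = 20.90 A × 5856.0 s = 122400 C.
n(e⁻) = Q/F = 122400 / 96485 = 1.268 mol.
Pb²⁺ + 2 e⁻ → Pb, so n(Pb) = n(e⁻)/2 = 0.6342 mol.
m = n·M = 0.6342 × 207.2 = 131 g.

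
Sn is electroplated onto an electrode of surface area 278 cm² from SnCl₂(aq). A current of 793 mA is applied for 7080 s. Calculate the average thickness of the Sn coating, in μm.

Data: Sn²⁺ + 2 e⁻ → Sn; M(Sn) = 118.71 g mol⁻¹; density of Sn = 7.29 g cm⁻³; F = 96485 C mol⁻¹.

17.0 μm

Q = I·t = 0.7930 × 7080.0 = 5614 C; n(e⁻) = 0.05819 mol.
n(Sn) = n(e⁻)/2 = 0.02909 mol, so m = 0.02909 × 118.71 = 3.454 g.
Volume = m/ρ = 3.454 / 7.29 = 0.4738 cm³.
Thickness = V/A = 0.4738 / 278 = 0.00170 cm = 17.0 μm.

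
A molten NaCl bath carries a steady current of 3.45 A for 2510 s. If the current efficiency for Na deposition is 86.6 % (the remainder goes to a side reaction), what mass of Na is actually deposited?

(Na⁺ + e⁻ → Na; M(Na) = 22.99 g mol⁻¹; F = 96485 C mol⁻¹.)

Q = I·t = 3.450 × 2510.0 = 8660 C.
n(e⁻) = 8660/96485 = 0.08975 mol; theoretically n(Na) = 0.08975/1 = 0.08975 mol, m_theo = 2.063 g.
At 86.6 % efficiency, m_actual = 0.866 × 2.063 = 1.79 g.

1.79 g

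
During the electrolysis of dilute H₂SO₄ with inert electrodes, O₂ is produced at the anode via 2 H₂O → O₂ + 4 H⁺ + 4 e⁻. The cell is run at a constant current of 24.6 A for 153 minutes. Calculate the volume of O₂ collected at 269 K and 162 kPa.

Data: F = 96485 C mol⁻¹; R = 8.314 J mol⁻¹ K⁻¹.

8.08 L

Q = I·t = 24.60 A × 9180.0 s = 225800 C.
n(e⁻) = Q/F = 225800 / 96485 = 2.341 mol.
4 electrons are transferred per O₂ molecule, so n(O₂) = 2.341 / 4 = 0.5851 mol.
V = nRT/P = (0.5851 × 8.314 × 269) / (162 × 10³ Pa) = 0.00808 m³ = 8.08 L.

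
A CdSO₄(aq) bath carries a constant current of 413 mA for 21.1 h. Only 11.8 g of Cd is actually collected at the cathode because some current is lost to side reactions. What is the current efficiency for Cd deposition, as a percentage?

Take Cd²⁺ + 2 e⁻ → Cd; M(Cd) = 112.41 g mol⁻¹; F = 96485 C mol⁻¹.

Q = I·t = 0.4130 × 75960 = 31370 C; n(e⁻) = 31370/96485 = 0.3251 mol.
Theoretical n(Cd) = n(e⁻)/2 = 0.1626 mol, i.e. m_theo = 0.1626 × 112.41 = 18.27 g.
Efficiency = m_actual / m_theo = 11.8 / 18.27 = 64.6 %.

64.6 %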